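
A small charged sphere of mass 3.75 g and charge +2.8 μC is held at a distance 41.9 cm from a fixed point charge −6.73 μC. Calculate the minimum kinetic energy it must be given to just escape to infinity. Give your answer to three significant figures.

To just escape, total mechanical energy must reach zero at infinity: ½mv²_min + U = 0, so ½mv²_min = −U = |kQq|/r.
|U| = |kQq|/r = (8.99×10⁹ N·m²/C²)(6.73×10⁻⁶)(2.80×10⁻⁶)/(0.419) = 0.404 J.

0.404 J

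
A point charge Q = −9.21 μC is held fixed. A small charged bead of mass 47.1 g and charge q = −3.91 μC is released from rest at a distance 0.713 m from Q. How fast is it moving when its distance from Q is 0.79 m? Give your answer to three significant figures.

1.37 m/s

Only the electrostatic force acts, so mechanical energy is conserved: ½mv² = U₁ − U₂ = kQq(1/r₁ − 1/r₂).
U₁ − U₂ = (8.99×10⁹ N·m²/C²)(-9.21×10⁻⁶ C)(-3.91×10⁻⁶ C)(1/0.713 − 1/0.790) = 0.0443 J.
v = √(2·0.0443/0.0471) = 1.37 m/s.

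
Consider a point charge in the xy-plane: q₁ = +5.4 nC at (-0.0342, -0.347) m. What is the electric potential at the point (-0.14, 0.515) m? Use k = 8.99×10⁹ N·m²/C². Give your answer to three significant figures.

Electric potential is a scalar, so the contributions from each charge add algebraically: V = Σ kqᵢ/rᵢ.
Distances from the field point to each charge: r₁ = 0.868 m.
V = k[(5.40×10⁻⁹)/(0.868)] = 55.9 V.

55.9 V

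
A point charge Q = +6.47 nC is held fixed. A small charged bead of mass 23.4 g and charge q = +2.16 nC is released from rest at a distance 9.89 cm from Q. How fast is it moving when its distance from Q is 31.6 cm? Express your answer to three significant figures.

Only the electrostatic force acts, so mechanical energy is conserved: ½mv² = U₁ − U₂ = kQq(1/r₁ − 1/r₂).
U₁ − U₂ = (8.99×10⁹ N·m²/C²)(6.47×10⁻⁹ C)(2.16×10⁻⁹ C)(1/0.0989 − 1/0.316) = 8.73×10⁻⁷ J.
v = √(2·8.73×10⁻⁷/0.0234) = 8.64×10⁻³ m/s.

8.64×10⁻³ m/s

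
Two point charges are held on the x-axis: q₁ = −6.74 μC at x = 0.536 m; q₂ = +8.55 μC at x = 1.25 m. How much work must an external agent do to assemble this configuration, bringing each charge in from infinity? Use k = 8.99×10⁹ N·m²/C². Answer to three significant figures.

The work to assemble the configuration equals its total potential energy, U = Σ kqᵢqⱼ/rᵢⱼ over all pairs.
Pair separations: r₁₂ = 0.714 m.
U = (-0.726) = -0.726 J.

-0.726 J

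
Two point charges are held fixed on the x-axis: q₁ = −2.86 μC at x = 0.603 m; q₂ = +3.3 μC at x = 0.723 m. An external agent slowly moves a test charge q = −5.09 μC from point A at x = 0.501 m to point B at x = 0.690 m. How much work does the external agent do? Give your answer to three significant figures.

-3.67 J

For quasistatic motion the external work equals the change in potential energy: W_ext = qΔV = q(V_B − V_A).
At A: distances to the source charges are 0.102 m, 0.222 m; V_A = Σ kqᵢ/rᵢ = -1.18×10⁵ V.
At B: distances to the source charges are 0.0870 m, 0.0330 m; V_B = Σ kqᵢ/rᵢ = 6.03×10⁵ V.
ΔV = V_B − V_A = 7.22×10⁵ V.
W_ext = qΔV = (-5.09×10⁻⁶ C)(7.22×10⁵ V) = -3.67 J.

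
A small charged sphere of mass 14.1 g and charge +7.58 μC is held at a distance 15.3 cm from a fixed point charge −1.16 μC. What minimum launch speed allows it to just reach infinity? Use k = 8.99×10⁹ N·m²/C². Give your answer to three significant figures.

To just escape, total mechanical energy must reach zero at infinity: ½mv²_min + U = 0, so ½mv²_min = −U = |kQq|/r.
|U| = |kQq|/r = (8.99×10⁹ N·m²/C²)(1.16×10⁻⁶)(7.58×10⁻⁶)/(0.153) = 0.517 J.
v_min = √(2|U|/m) = √(2·0.517/0.0141) = 8.56 m/s.

8.56 m/s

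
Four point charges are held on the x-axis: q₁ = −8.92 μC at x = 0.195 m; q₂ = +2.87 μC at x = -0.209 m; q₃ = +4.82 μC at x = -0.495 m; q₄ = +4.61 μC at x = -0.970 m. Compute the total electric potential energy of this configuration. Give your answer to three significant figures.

The assembly work is the sum of pairwise potential energies, U = Σ_{i<j} kqᵢqⱼ/rᵢⱼ.
Pair separations: r₁₂ = 0.404 m, r₁₃ = 0.690 m, r₁₄ = 1.17 m, r₂₃ = 0.286 m, r₂₄ = 0.761 m, r₃₄ = 0.475 m.
Summing all 6 pair terms gives U = -0.435 J.

-0.435 J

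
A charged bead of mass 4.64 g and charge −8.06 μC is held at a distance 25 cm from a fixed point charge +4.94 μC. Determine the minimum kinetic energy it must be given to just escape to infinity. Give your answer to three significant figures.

To just escape, total mechanical energy must reach zero at infinity: ½mv²_min + U = 0, so ½mv²_min = −U = |kQq|/r.
|U| = |kQq|/r = (8.99×10⁹ N·m²/C²)(4.94×10⁻⁶)(8.06×10⁻⁶)/(0.250) = 1.43 J.

1.43 J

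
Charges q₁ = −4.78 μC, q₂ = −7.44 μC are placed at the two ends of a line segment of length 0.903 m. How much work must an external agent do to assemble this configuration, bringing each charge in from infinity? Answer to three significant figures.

The work to assemble the configuration equals its total potential energy, U = Σ kqᵢqⱼ/rᵢⱼ over all pairs.
The separation is r = 0.903 m.
U = (0.354) = 0.354 J.

0.354 J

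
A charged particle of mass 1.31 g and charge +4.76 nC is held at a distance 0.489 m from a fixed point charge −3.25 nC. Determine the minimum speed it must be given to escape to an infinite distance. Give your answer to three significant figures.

0.0208 m/s

To just escape, total mechanical energy must reach zero at infinity: ½mv²_min + U = 0, so ½mv²_min = −U = |kQq|/r.
|U| = |kQq|/r = (8.99×10⁹ N·m²/C²)(3.25×10⁻⁹)(4.76×10⁻⁹)/(0.489) = 2.84×10⁻⁷ J.
v_min = √(2|U|/m) = √(2·2.84×10⁻⁷/1.31×10⁻³) = 0.0208 m/s.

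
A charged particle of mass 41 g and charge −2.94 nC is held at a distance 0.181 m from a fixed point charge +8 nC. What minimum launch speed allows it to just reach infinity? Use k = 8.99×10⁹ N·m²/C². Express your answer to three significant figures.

7.55×10⁻³ m/s

To just escape, total mechanical energy must reach zero at infinity: ½mv²_min + U = 0, so ½mv²_min = −U = |kQq|/r.
|U| = |kQq|/r = (8.99×10⁹ N·m²/C²)(8.00×10⁻⁹)(2.94×10⁻⁹)/(0.181) = 1.17×10⁻⁶ J.
v_min = √(2|U|/m) = √(2·1.17×10⁻⁶/0.0410) = 7.55×10⁻³ m/s.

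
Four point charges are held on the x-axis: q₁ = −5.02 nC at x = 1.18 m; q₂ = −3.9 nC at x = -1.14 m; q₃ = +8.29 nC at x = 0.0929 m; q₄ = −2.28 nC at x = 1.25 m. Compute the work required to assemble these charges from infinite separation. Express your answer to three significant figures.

8.53×10⁻⁷ J

The assembly work is the sum of pairwise potential energies, U = Σ_{i<j} kqᵢqⱼ/rᵢⱼ.
Pair separations: r₁₂ = 2.32 m, r₁₃ = 1.09 m, r₁₄ = 0.0700 m, r₂₃ = 1.23 m, r₂₄ = 2.39 m, r₃₄ = 1.16 m.
Summing all 6 pair terms gives U = 8.53×10⁻⁷ J.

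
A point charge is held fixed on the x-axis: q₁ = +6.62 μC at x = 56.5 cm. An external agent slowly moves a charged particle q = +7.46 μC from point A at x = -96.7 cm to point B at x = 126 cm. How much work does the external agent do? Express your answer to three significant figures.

0.349 J

For quasistatic motion the external work equals the change in potential energy: W_ext = qΔV = q(V_B − V_A).
At A: distance to the source charge is 1.53 m; V_A = kq₁/r = 3.88×10⁴ V.
At B: distance to the source charge is 0.695 m; V_B = kq₁/r = 8.56×10⁴ V.
ΔV = V_B − V_A = 4.68×10⁴ V.
W_ext = qΔV = (7.46×10⁻⁶ C)(4.68×10⁴ V) = 0.349 J.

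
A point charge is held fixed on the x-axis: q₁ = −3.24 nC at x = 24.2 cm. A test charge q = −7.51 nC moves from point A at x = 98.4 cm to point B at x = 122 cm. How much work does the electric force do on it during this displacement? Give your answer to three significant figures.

The work done by the electric force is W_field = −ΔU = −q(V_B − V_A) = q(V_A − V_B).
At A: distance to the source charge is 0.742 m; V_A = kq₁/r = -39.3 V.
At B: distance to the source charge is 0.978 m; V_B = kq₁/r = -29.8 V.
ΔV = V_B − V_A = 9.47 V.
W_field = −qΔV = −(-7.51×10⁻⁹ C)(9.47 V) = 7.11×10⁻⁸ J.

7.11×10⁻⁸ J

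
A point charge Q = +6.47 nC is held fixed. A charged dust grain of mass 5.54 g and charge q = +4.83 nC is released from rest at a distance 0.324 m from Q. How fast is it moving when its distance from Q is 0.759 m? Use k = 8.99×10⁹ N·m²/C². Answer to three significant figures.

0.0134 m/s

Only the electrostatic force acts, so mechanical energy is conserved: ½mv² = U₁ − U₂ = kQq(1/r₁ − 1/r₂).
U₁ − U₂ = (8.99×10⁹ N·m²/C²)(6.47×10⁻⁹ C)(4.83×10⁻⁹ C)(1/0.324 − 1/0.759) = 4.97×10⁻⁷ J.
v = √(2·4.97×10⁻⁷/5.54×10⁻³) = 0.0134 m/s.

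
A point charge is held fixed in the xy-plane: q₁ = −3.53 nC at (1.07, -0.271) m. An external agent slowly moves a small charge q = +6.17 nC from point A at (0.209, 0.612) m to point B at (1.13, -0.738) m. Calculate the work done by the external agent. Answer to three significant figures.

For quasistatic motion the external work equals the change in potential energy: W_ext = qΔV = q(V_B − V_A).
At A: distance to the source charge is 1.23 m; V_A = kq₁/r = -25.7 V.
At B: distance to the source charge is 0.471 m; V_B = kq₁/r = -67.4 V.
ΔV = V_B − V_A = -41.7 V.
W_ext = qΔV = (6.17×10⁻⁹ C)(-41.7 V) = -2.57×10⁻⁷ J.

-2.57×10⁻⁷ J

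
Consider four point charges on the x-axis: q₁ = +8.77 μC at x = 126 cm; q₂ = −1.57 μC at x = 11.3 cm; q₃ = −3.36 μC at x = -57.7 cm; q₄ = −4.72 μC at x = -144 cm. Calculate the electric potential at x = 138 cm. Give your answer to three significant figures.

6.15×10⁵ V

Electric potential is a scalar, so the contributions from each charge add algebraically: V = Σ kqᵢ/rᵢ.
Distances from the field point to each charge: r₁ = 0.120 m, r₂ = 1.27 m, r₃ = 1.96 m, r₄ = 2.82 m.
V = k[(8.77×10⁻⁶)/(0.120) + (-1.57×10⁻⁶)/(1.27) + (-3.36×10⁻⁶)/(1.96) + (-4.72×10⁻⁶)/(2.82)] = 6.15×10⁵ V.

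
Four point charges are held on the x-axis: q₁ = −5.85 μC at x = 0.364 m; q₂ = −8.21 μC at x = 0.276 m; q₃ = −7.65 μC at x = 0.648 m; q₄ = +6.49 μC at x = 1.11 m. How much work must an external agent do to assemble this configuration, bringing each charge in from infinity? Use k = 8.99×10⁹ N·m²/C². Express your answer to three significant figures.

5.84 J

The work to assemble the configuration equals its total potential energy, U = Σ kqᵢqⱼ/rᵢⱼ over all pairs.
Pair separations: r₁₂ = 0.0880 m, r₁₃ = 0.284 m, r₁₄ = 0.746 m, r₂₃ = 0.372 m, r₂₄ = 0.834 m, r₃₄ = 0.462 m.
Summing all 6 pair terms gives U = 5.84 J.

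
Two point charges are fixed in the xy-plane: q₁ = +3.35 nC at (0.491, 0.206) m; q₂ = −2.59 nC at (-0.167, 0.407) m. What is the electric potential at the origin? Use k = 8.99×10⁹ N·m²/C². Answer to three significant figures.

The total potential is the scalar sum of each charge's contribution, V = Σ kqᵢ/rᵢ.
Distances from the field point to each charge: r₁ = 0.532 m, r₂ = 0.440 m.
V = k[(3.35×10⁻⁹)/(0.532) + (-2.59×10⁻⁹)/(0.440)] = 3.63 V.

3.63 V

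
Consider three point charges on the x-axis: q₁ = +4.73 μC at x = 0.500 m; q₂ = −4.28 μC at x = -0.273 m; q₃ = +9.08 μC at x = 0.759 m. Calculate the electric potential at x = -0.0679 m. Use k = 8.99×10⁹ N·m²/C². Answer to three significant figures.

The total potential is the scalar sum of each charge's contribution, V = Σ kqᵢ/rᵢ.
Distances from the field point to each charge: r₁ = 0.568 m, r₂ = 0.205 m, r₃ = 0.827 m.
V = k[(4.73×10⁻⁶)/(0.568) + (-4.28×10⁻⁶)/(0.205) + (9.08×10⁻⁶)/(0.827)] = -1.40×10⁴ V.

-1.40×10⁴ V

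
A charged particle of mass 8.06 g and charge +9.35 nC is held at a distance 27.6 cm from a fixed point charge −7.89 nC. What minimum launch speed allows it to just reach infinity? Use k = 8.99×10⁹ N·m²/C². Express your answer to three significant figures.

To just escape, total mechanical energy must reach zero at infinity: ½mv²_min + U = 0, so ½mv²_min = −U = |kQq|/r.
|U| = |kQq|/r = (8.99×10⁹ N·m²/C²)(7.89×10⁻⁹)(9.35×10⁻⁹)/(0.276) = 2.40×10⁻⁶ J.
v_min = √(2|U|/m) = √(2·2.40×10⁻⁶/8.06×10⁻³) = 0.0244 m/s.

0.0244 m/s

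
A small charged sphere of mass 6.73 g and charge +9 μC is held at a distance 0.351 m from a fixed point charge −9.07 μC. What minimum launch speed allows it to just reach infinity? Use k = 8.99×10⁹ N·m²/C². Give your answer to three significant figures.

24.9 m/s

To just escape, total mechanical energy must reach zero at infinity: ½mv²_min + U = 0, so ½mv²_min = −U = |kQq|/r.
|U| = |kQq|/r = (8.99×10⁹ N·m²/C²)(9.07×10⁻⁶)(9.00×10⁻⁶)/(0.351) = 2.09 J.
v_min = √(2|U|/m) = √(2·2.09/6.73×10⁻³) = 24.9 m/s.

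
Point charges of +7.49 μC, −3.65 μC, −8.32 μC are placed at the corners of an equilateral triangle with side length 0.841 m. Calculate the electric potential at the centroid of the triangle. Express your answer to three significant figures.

Electric potential is a scalar, so the contributions from each charge add algebraically: V = Σ kqᵢ/rᵢ.
The distance from each vertex to the centroid is a/√3 = 0.486 m.
V = k[(7.49×10⁻⁶)/(0.486) + (-3.65×10⁻⁶)/(0.486) + (-8.32×10⁻⁶)/(0.486)] = -8.29×10⁴ V.

-8.29×10⁴ V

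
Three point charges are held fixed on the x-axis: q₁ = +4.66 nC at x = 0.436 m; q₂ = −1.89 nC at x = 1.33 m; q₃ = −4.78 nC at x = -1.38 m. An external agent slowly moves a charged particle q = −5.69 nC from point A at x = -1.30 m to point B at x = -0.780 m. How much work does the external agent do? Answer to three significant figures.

-2.70×10⁻⁶ J

For quasistatic motion the external work equals the change in potential energy: W_ext = qΔV = q(V_B − V_A).
At A: distances to the source charges are 1.74 m, 2.63 m, 0.0800 m; V_A = Σ kqᵢ/rᵢ = -519 V.
At B: distances to the source charges are 1.22 m, 2.11 m, 0.600 m; V_B = Σ kqᵢ/rᵢ = -45.2 V.
ΔV = V_B − V_A = 474 V.
W_ext = qΔV = (-5.69×10⁻⁹ C)(474 V) = -2.70×10⁻⁶ J.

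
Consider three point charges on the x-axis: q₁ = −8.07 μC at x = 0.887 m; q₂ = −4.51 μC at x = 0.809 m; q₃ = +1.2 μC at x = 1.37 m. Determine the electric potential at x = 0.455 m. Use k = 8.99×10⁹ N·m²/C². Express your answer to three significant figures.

The total potential is the scalar sum of each charge's contribution, V = Σ kqᵢ/rᵢ.
Distances from the field point to each charge: r₁ = 0.432 m, r₂ = 0.354 m, r₃ = 0.915 m.
V = k[(-8.07×10⁻⁶)/(0.432) + (-4.51×10⁻⁶)/(0.354) + (1.20×10⁻⁶)/(0.915)] = -2.71×10⁵ V.

-2.71×10⁵ V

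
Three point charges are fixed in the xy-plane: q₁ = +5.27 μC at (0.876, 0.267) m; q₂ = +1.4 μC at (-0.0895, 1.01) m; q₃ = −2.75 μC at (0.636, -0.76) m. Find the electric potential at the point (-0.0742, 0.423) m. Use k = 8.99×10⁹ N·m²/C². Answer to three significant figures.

The total potential is the scalar sum of each charge's contribution, V = Σ kqᵢ/rᵢ.
Distances from the field point to each charge: r₁ = 0.963 m, r₂ = 0.587 m, r₃ = 1.38 m.
V = k[(5.27×10⁻⁶)/(0.963) + (1.40×10⁻⁶)/(0.587) + (-2.75×10⁻⁶)/(1.38)] = 5.27×10⁴ V.

5.27×10⁴ V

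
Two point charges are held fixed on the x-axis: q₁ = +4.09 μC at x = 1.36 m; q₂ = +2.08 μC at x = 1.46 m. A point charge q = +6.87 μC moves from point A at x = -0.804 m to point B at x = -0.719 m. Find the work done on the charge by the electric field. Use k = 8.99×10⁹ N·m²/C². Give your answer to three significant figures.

-6.99×10⁻³ J

The work done by the electric force is W_field = −ΔU = −q(V_B − V_A) = q(V_A − V_B).
At A: distances to the source charges are 2.16 m, 2.26 m; V_A = Σ kqᵢ/rᵢ = 2.53×10⁴ V.
At B: distances to the source charges are 2.08 m, 2.18 m; V_B = Σ kqᵢ/rᵢ = 2.63×10⁴ V.
ΔV = V_B − V_A = 1020 V.
W_field = −qΔV = −(6.87×10⁻⁶ C)(1020 V) = -6.99×10⁻³ J.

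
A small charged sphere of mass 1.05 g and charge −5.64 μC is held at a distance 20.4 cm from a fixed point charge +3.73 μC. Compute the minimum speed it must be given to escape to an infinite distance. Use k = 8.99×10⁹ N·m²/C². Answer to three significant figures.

To just escape, total mechanical energy must reach zero at infinity: ½mv²_min + U = 0, so ½mv²_min = −U = |kQq|/r.
|U| = |kQq|/r = (8.99×10⁹ N·m²/C²)(3.73×10⁻⁶)(5.64×10⁻⁶)/(0.204) = 0.927 J.
v_min = √(2|U|/m) = √(2·0.927/1.05×10⁻³) = 42.0 m/s.

42.0 m/s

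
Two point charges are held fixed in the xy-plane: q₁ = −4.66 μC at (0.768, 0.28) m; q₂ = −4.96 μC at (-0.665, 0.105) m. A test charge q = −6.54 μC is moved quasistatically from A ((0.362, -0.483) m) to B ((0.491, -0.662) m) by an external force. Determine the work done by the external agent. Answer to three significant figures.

-0.0742 J

For quasistatic motion the external work equals the change in potential energy: W_ext = qΔV = q(V_B − V_A).
At A: distances to the source charges are 0.864 m, 1.18 m; V_A = Σ kqᵢ/rᵢ = -8.62×10⁴ V.
At B: distances to the source charges are 0.982 m, 1.39 m; V_B = Σ kqᵢ/rᵢ = -7.48×10⁴ V.
ΔV = V_B − V_A = 1.13×10⁴ V.
W_ext = qΔV = (-6.54×10⁻⁶ C)(1.13×10⁴ V) = -0.0742 J.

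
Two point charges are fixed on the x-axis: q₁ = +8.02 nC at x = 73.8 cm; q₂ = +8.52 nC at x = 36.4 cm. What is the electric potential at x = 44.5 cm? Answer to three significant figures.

1190 V

The total potential is the scalar sum of each charge's contribution, V = Σ kqᵢ/rᵢ.
Distances from the field point to each charge: r₁ = 0.293 m, r₂ = 0.0810 m.
V = k[(8.02×10⁻⁹)/(0.293) + (8.52×10⁻⁹)/(0.0810)] = 1190 V.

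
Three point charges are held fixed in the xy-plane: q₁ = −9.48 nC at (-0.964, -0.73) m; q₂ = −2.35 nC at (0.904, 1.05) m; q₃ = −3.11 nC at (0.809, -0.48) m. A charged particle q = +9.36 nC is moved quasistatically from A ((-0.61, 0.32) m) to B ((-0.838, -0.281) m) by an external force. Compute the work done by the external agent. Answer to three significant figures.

-9.60×10⁻⁷ J

For quasistatic motion the external work equals the change in potential energy: W_ext = qΔV = q(V_B − V_A).
At A: distances to the source charges are 1.11 m, 1.68 m, 1.63 m; V_A = Σ kqᵢ/rᵢ = -107 V.
At B: distances to the source charges are 0.466 m, 2.19 m, 1.66 m; V_B = Σ kqᵢ/rᵢ = -209 V.
ΔV = V_B − V_A = -103 V.
W_ext = qΔV = (9.36×10⁻⁹ C)(-103 V) = -9.60×10⁻⁷ J.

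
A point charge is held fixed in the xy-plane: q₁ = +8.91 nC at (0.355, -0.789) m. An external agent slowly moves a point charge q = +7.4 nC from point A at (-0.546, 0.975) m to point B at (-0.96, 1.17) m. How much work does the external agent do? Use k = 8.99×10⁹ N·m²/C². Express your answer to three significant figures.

For quasistatic motion the external work equals the change in potential energy: W_ext = qΔV = q(V_B − V_A).
At A: distance to the source charge is 1.98 m; V_A = kq₁/r = 40.4 V.
At B: distance to the source charge is 2.36 m; V_B = kq₁/r = 33.9 V.
ΔV = V_B − V_A = -6.49 V.
W_ext = qΔV = (7.40×10⁻⁹ C)(-6.49 V) = -4.80×10⁻⁸ J.

-4.80×10⁻⁸ J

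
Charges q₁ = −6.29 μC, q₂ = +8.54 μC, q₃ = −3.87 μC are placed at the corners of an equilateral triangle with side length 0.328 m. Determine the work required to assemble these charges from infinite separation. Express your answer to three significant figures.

-1.71 J

The assembly work is the sum of pairwise potential energies, U = Σ_{i<j} kqᵢqⱼ/rᵢⱼ.
All three pair separations equal the side length, 0.328 m.
U = (-1.47) + (0.667) + (-0.906) = -1.71 J.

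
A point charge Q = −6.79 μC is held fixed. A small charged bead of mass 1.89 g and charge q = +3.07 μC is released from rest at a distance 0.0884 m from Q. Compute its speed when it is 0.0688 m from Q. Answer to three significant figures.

Only the electrostatic force acts, so mechanical energy is conserved: ½mv² = U₁ − U₂ = kQq(1/r₁ − 1/r₂).
U₁ − U₂ = (8.99×10⁹ N·m²/C²)(-6.79×10⁻⁶ C)(3.07×10⁻⁶ C)(1/0.0884 − 1/0.0688) = 0.604 J.
v = √(2·0.604/1.89×10⁻³) = 25.3 m/s.

25.3 m/s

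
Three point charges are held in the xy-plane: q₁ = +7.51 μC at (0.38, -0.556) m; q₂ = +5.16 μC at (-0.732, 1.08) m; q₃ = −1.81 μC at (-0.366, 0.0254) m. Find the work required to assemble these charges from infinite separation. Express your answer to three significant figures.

-0.0283 J

The work to assemble the configuration equals its total potential energy, U = Σ kqᵢqⱼ/rᵢⱼ over all pairs.
Pair separations: r₁₂ = 1.98 m, r₁₃ = 0.946 m, r₂₃ = 1.12 m.
U = (0.176) + (-0.129) + (-0.0752) = -0.0283 J.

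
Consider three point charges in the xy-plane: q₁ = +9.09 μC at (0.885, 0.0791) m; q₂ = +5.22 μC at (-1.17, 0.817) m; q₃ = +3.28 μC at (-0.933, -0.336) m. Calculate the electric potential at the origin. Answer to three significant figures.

The total potential is the scalar sum of each charge's contribution, V = Σ kqᵢ/rᵢ.
Distances from the field point to each charge: r₁ = 0.889 m, r₂ = 1.43 m, r₃ = 0.992 m.
V = k[(9.09×10⁻⁶)/(0.889) + (5.22×10⁻⁶)/(1.43) + (3.28×10⁻⁶)/(0.992)] = 1.55×10⁵ V.

1.55×10⁵ V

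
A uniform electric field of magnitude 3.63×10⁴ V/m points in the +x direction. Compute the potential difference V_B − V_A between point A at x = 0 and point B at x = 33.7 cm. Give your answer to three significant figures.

In a uniform field, potential decreases in the direction of E: V_B − V_A = −E·Δx.
V_B − V_A = −(3.63×10⁴ V/m)(0.337 m) = -1.22×10⁴ V.

-1.22×10⁴ V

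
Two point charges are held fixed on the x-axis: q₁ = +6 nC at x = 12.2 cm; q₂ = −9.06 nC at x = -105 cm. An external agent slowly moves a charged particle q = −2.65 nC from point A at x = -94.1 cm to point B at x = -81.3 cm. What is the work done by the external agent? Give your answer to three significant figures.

-1.09×10⁻⁶ J

For quasistatic motion the external work equals the change in potential energy: W_ext = qΔV = q(V_B − V_A).
At A: distances to the source charges are 1.06 m, 0.109 m; V_A = Σ kqᵢ/rᵢ = -696 V.
At B: distances to the source charges are 0.935 m, 0.237 m; V_B = Σ kqᵢ/rᵢ = -286 V.
ΔV = V_B − V_A = 411 V.
W_ext = qΔV = (-2.65×10⁻⁹ C)(411 V) = -1.09×10⁻⁶ J.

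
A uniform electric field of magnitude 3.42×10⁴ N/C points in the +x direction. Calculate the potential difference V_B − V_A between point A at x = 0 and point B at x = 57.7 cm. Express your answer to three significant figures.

In a uniform field, potential decreases in the direction of E: V_B − V_A = −E·Δx.
V_B − V_A = −(3.42×10⁴ V/m)(0.577 m) = -1.97×10⁴ V.

-1.97×10⁴ V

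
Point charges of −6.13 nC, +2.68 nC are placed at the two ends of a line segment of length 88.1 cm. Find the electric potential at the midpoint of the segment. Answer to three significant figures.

The total potential is the scalar sum of each charge's contribution, V = Σ kqᵢ/rᵢ.
Each charge is 0.440 m from the midpoint.
V = k[(-6.13×10⁻⁹)/(0.440) + (2.68×10⁻⁹)/(0.440)] = -70.4 V.

-70.4 V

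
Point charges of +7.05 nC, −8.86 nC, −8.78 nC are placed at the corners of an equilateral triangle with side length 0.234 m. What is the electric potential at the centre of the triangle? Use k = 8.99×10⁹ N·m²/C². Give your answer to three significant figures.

Electric potential is a scalar, so the contributions from each charge add algebraically: V = Σ kqᵢ/rᵢ.
The distance from each vertex to the centroid is a/√3 = 0.135 m.
V = k[(7.05×10⁻⁹)/(0.135) + (-8.86×10⁻⁹)/(0.135) + (-8.78×10⁻⁹)/(0.135)] = -705 V.

-705 V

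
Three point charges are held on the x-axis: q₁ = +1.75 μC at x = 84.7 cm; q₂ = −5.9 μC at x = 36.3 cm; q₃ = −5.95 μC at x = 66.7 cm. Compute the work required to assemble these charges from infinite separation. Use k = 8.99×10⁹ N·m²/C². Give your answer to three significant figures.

0.326 J

The work to assemble the configuration equals its total potential energy, U = Σ kqᵢqⱼ/rᵢⱼ over all pairs.
Pair separations: r₁₂ = 0.484 m, r₁₃ = 0.180 m, r₂₃ = 0.304 m.
U = (-0.192) + (-0.520) + (1.04) = 0.326 J.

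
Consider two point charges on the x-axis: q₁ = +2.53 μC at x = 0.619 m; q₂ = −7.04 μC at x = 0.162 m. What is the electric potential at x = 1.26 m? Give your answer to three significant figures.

-2.22×10⁴ V

The total potential is the scalar sum of each charge's contribution, V = Σ kqᵢ/rᵢ.
Distances from the field point to each charge: r₁ = 0.641 m, r₂ = 1.10 m.
V = k[(2.53×10⁻⁶)/(0.641) + (-7.04×10⁻⁶)/(1.10)] = -2.22×10⁴ V.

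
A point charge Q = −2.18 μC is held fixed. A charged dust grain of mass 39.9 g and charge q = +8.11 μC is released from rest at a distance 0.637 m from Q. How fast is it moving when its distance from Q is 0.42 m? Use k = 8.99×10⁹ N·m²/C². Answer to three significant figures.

Only the electrostatic force acts, so mechanical energy is conserved: ½mv² = U₁ − U₂ = kQq(1/r₁ − 1/r₂).
U₁ − U₂ = (8.99×10⁹ N·m²/C²)(-2.18×10⁻⁶ C)(8.11×10⁻⁶ C)(1/0.637 − 1/0.420) = 0.129 J.
v = √(2·0.129/0.0399) = 2.54 m/s.

2.54 m/s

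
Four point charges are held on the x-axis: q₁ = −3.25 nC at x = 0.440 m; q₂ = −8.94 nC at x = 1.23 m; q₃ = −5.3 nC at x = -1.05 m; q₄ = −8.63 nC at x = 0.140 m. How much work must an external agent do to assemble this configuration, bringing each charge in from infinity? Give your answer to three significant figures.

The assembly work is the sum of pairwise potential energies, U = Σ_{i<j} kqᵢqⱼ/rᵢⱼ.
Pair separations: r₁₂ = 0.790 m, r₁₃ = 1.49 m, r₁₄ = 0.300 m, r₂₃ = 2.28 m, r₂₄ = 1.09 m, r₃₄ = 1.19 m.
Summing all 6 pair terms gives U = 2.44×10⁻⁶ J.

2.44×10⁻⁶ J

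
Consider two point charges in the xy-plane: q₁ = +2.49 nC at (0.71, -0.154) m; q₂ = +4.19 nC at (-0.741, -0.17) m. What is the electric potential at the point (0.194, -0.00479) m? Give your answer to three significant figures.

81.3 V

Electric potential is a scalar, so the contributions from each charge add algebraically: V = Σ kqᵢ/rᵢ.
Distances from the field point to each charge: r₁ = 0.537 m, r₂ = 0.949 m.
V = k[(2.49×10⁻⁹)/(0.537) + (4.19×10⁻⁹)/(0.949)] = 81.3 V.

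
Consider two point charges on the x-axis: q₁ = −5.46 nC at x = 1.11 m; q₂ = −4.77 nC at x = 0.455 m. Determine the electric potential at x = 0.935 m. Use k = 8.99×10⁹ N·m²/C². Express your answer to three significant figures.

Electric potential is a scalar, so the contributions from each charge add algebraically: V = Σ kqᵢ/rᵢ.
Distances from the field point to each charge: r₁ = 0.175 m, r₂ = 0.480 m.
V = k[(-5.46×10⁻⁹)/(0.175) + (-4.77×10⁻⁹)/(0.480)] = -370 V.

-370 V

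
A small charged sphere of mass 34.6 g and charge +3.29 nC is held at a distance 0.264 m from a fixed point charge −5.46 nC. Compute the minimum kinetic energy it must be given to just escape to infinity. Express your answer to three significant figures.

6.12×10⁻⁷ J

To just escape, total mechanical energy must reach zero at infinity: ½mv²_min + U = 0, so ½mv²_min = −U = |kQq|/r.
|U| = |kQq|/r = (8.99×10⁹ N·m²/C²)(5.46×10⁻⁹)(3.29×10⁻⁹)/(0.264) = 6.12×10⁻⁷ J.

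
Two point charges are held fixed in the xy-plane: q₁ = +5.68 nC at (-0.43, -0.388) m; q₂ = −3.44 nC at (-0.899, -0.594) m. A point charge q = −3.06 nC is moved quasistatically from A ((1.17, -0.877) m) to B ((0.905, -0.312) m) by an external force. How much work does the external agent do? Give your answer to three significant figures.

For quasistatic motion the external work equals the change in potential energy: W_ext = qΔV = q(V_B − V_A).
At A: distances to the source charges are 1.67 m, 2.09 m; V_A = Σ kqᵢ/rᵢ = 15.7 V.
At B: distances to the source charges are 1.34 m, 1.83 m; V_B = Σ kqᵢ/rᵢ = 21.3 V.
ΔV = V_B − V_A = 5.54 V.
W_ext = qΔV = (-3.06×10⁻⁹ C)(5.54 V) = -1.69×10⁻⁸ J.

-1.69×10⁻⁸ J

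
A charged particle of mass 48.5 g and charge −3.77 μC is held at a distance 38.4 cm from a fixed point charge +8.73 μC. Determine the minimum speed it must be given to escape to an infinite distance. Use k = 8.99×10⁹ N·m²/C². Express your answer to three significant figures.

5.64 m/s

To just escape, total mechanical energy must reach zero at infinity: ½mv²_min + U = 0, so ½mv²_min = −U = |kQq|/r.
|U| = |kQq|/r = (8.99×10⁹ N·m²/C²)(8.73×10⁻⁶)(3.77×10⁻⁶)/(0.384) = 0.771 J.
v_min = √(2|U|/m) = √(2·0.771/0.0485) = 5.64 m/s.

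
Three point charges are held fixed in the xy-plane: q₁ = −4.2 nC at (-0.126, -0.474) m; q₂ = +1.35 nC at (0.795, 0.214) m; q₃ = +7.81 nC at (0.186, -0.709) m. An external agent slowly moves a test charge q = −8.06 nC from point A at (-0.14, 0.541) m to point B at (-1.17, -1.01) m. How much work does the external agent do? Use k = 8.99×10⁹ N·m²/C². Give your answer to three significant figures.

4.67×10⁻⁸ J

For quasistatic motion the external work equals the change in potential energy: W_ext = qΔV = q(V_B − V_A).
At A: distances to the source charges are 1.02 m, 0.991 m, 1.29 m; V_A = Σ kqᵢ/rᵢ = 29.4 V.
At B: distances to the source charges are 1.17 m, 2.32 m, 1.39 m; V_B = Σ kqᵢ/rᵢ = 23.6 V.
ΔV = V_B − V_A = -5.79 V.
W_ext = qΔV = (-8.06×10⁻⁹ C)(-5.79 V) = 4.67×10⁻⁸ J.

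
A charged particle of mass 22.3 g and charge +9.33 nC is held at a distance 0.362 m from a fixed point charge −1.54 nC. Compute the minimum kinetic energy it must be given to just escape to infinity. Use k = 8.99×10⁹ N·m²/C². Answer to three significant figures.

3.57×10⁻⁷ J

To just escape, total mechanical energy must reach zero at infinity: ½mv²_min + U = 0, so ½mv²_min = −U = |kQq|/r.
|U| = |kQq|/r = (8.99×10⁹ N·m²/C²)(1.54×10⁻⁹)(9.33×10⁻⁹)/(0.362) = 3.57×10⁻⁷ J.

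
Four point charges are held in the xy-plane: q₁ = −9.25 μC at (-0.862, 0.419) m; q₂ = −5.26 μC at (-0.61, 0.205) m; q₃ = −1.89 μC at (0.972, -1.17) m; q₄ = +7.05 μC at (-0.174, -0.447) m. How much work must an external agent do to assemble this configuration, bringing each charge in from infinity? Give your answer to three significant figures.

The work to assemble the configuration equals its total potential energy, U = Σ kqᵢqⱼ/rᵢⱼ over all pairs.
Pair separations: r₁₂ = 0.331 m, r₁₃ = 2.43 m, r₁₄ = 1.11 m, r₂₃ = 2.10 m, r₂₄ = 0.784 m, r₃₄ = 1.36 m.
Summing all 6 pair terms gives U = 0.387 J.

0.387 J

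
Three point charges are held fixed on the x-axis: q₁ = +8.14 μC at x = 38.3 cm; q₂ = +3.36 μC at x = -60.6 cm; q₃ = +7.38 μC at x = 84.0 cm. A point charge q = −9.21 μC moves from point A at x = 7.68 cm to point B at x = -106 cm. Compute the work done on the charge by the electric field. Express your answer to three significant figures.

-2.01 J

The work done by the electric force is W_field = −ΔU = −q(V_B − V_A) = q(V_A − V_B).
At A: distances to the source charges are 0.306 m, 0.683 m, 0.763 m; V_A = Σ kqᵢ/rᵢ = 3.70×10⁵ V.
At B: distances to the source charges are 1.44 m, 0.454 m, 1.90 m; V_B = Σ kqᵢ/rᵢ = 1.52×10⁵ V.
ΔV = V_B − V_A = -2.18×10⁵ V.
W_field = −qΔV = −(-9.21×10⁻⁶ C)(-2.18×10⁵ V) = -2.01 J.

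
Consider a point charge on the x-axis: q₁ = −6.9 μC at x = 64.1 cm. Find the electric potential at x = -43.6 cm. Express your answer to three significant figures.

-5.76×10⁴ V

Electric potential is a scalar, so the contributions from each charge add algebraically: V = Σ kqᵢ/rᵢ.
V = k[(-6.90×10⁻⁶)/(1.08)] = -5.76×10⁴ V.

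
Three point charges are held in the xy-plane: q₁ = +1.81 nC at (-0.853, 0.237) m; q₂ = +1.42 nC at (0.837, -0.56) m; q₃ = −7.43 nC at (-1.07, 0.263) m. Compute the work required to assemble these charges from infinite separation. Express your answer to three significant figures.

-5.86×10⁻⁷ J

The assembly work is the sum of pairwise potential energies, U = Σ_{i<j} kqᵢqⱼ/rᵢⱼ.
Pair separations: r₁₂ = 1.87 m, r₁₃ = 0.219 m, r₂₃ = 2.08 m.
U = (1.24×10⁻⁸) + (-5.53×10⁻⁷) + (-4.57×10⁻⁸) = -5.86×10⁻⁷ J.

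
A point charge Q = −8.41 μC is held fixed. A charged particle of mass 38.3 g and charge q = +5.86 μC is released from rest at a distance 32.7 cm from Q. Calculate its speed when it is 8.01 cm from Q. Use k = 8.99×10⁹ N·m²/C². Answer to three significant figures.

Only the electrostatic force acts, so mechanical energy is conserved: ½mv² = U₁ − U₂ = kQq(1/r₁ − 1/r₂).
U₁ − U₂ = (8.99×10⁹ N·m²/C²)(-8.41×10⁻⁶ C)(5.86×10⁻⁶ C)(1/0.327 − 1/0.0801) = 4.18 J.
v = √(2·4.18/0.0383) = 14.8 m/s.

14.8 m/s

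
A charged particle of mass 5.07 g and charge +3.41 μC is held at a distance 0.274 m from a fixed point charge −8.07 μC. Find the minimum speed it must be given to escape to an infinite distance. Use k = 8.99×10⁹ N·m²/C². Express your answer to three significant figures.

To just escape, total mechanical energy must reach zero at infinity: ½mv²_min + U = 0, so ½mv²_min = −U = |kQq|/r.
|U| = |kQq|/r = (8.99×10⁹ N·m²/C²)(8.07×10⁻⁶)(3.41×10⁻⁶)/(0.274) = 0.903 J.
v_min = √(2|U|/m) = √(2·0.903/5.07×10⁻³) = 18.9 m/s.

18.9 m/s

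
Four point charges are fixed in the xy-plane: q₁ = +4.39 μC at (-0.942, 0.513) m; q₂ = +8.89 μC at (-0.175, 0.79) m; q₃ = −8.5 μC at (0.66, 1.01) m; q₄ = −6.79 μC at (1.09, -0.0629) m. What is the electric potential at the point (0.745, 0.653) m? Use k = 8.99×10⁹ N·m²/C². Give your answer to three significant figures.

The total potential is the scalar sum of each charge's contribution, V = Σ kqᵢ/rᵢ.
Distances from the field point to each charge: r₁ = 1.69 m, r₂ = 0.930 m, r₃ = 0.367 m, r₄ = 0.795 m.
V = k[(4.39×10⁻⁶)/(1.69) + (8.89×10⁻⁶)/(0.930) + (-8.50×10⁻⁶)/(0.367) + (-6.79×10⁻⁶)/(0.795)] = -1.76×10⁵ V.

-1.76×10⁵ V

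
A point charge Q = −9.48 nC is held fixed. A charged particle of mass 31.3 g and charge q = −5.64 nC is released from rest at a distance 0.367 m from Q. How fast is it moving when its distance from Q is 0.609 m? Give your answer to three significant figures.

Only the electrostatic force acts, so mechanical energy is conserved: ½mv² = U₁ − U₂ = kQq(1/r₁ − 1/r₂).
U₁ − U₂ = (8.99×10⁹ N·m²/C²)(-9.48×10⁻⁹ C)(-5.64×10⁻⁹ C)(1/0.367 − 1/0.609) = 5.20×10⁻⁷ J.
v = √(2·5.20×10⁻⁷/0.0313) = 5.77×10⁻³ m/s.

5.77×10⁻³ m/s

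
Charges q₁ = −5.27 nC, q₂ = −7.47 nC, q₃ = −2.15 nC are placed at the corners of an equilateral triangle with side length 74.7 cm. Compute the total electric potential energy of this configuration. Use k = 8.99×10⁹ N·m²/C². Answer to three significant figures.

8.03×10⁻⁷ J

The assembly work is the sum of pairwise potential energies, U = Σ_{i<j} kqᵢqⱼ/rᵢⱼ.
All three pair separations equal the side length, 0.747 m.
U = (4.74×10⁻⁷) + (1.36×10⁻⁷) + (1.93×10⁻⁷) = 8.03×10⁻⁷ J.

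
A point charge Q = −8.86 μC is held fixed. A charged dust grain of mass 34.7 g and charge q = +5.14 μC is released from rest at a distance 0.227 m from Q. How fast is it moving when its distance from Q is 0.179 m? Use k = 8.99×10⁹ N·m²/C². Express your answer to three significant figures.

5.28 m/s

Only the electrostatic force acts, so mechanical energy is conserved: ½mv² = U₁ − U₂ = kQq(1/r₁ − 1/r₂).
U₁ − U₂ = (8.99×10⁹ N·m²/C²)(-8.86×10⁻⁶ C)(5.14×10⁻⁶ C)(1/0.227 − 1/0.179) = 0.484 J.
v = √(2·0.484/0.0347) = 5.28 m/s.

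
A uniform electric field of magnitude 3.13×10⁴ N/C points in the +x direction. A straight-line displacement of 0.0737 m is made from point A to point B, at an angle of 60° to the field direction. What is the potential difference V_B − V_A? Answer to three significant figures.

-1150 V

Only the component of displacement along E changes the potential: ΔV = −E·d·cosθ.
ΔV = −(3.13×10⁴ V/m)(0.0737 m)cos60° = -1150 V.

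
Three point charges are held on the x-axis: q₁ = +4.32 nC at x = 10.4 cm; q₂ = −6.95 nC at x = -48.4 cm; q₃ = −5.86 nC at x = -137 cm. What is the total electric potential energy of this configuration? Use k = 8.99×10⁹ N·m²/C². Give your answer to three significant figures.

-2.00×10⁻⁷ J

The assembly work is the sum of pairwise potential energies, U = Σ_{i<j} kqᵢqⱼ/rᵢⱼ.
Pair separations: r₁₂ = 0.588 m, r₁₃ = 1.47 m, r₂₃ = 0.886 m.
U = (-4.59×10⁻⁷) + (-1.54×10⁻⁷) + (4.13×10⁻⁷) = -2.00×10⁻⁷ J.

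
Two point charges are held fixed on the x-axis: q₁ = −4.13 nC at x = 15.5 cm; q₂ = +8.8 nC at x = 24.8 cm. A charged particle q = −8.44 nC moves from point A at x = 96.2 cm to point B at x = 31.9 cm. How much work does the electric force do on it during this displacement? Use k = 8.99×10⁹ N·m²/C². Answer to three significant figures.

The work done by the electric force is W_field = −ΔU = −q(V_B − V_A) = q(V_A − V_B).
At A: distances to the source charges are 0.807 m, 0.714 m; V_A = Σ kqᵢ/rᵢ = 64.8 V.
At B: distances to the source charges are 0.164 m, 0.0710 m; V_B = Σ kqᵢ/rᵢ = 888 V.
ΔV = V_B − V_A = 823 V.
W_field = −qΔV = −(-8.44×10⁻⁹ C)(823 V) = 6.95×10⁻⁶ J.

6.95×10⁻⁶ J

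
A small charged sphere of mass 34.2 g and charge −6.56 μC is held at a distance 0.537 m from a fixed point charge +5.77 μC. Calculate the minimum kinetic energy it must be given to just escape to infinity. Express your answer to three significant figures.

To just escape, total mechanical energy must reach zero at infinity: ½mv²_min + U = 0, so ½mv²_min = −U = |kQq|/r.
|U| = |kQq|/r = (8.99×10⁹ N·m²/C²)(5.77×10⁻⁶)(6.56×10⁻⁶)/(0.537) = 0.634 J.

0.634 J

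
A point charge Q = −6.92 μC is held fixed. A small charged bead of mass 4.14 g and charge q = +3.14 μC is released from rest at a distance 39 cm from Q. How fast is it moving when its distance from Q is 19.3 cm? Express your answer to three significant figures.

Only the electrostatic force acts, so mechanical energy is conserved: ½mv² = U₁ − U₂ = kQq(1/r₁ − 1/r₂).
U₁ − U₂ = (8.99×10⁹ N·m²/C²)(-6.92×10⁻⁶ C)(3.14×10⁻⁶ C)(1/0.390 − 1/0.193) = 0.511 J.
v = √(2·0.511/4.14×10⁻³) = 15.7 m/s.

15.7 m/s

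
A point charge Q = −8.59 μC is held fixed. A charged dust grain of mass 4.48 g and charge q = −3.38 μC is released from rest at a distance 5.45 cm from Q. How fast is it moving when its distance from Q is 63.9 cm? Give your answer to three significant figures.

Only the electrostatic force acts, so mechanical energy is conserved: ½mv² = U₁ − U₂ = kQq(1/r₁ − 1/r₂).
U₁ − U₂ = (8.99×10⁹ N·m²/C²)(-8.59×10⁻⁶ C)(-3.38×10⁻⁶ C)(1/0.0545 − 1/0.639) = 4.38 J.
v = √(2·4.38/4.48×10⁻³) = 44.2 m/s.

44.2 m/s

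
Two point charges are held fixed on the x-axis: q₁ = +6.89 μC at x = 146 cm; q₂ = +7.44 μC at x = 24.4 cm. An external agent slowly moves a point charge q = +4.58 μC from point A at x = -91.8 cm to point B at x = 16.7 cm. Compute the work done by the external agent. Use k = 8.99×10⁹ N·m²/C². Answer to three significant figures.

For quasistatic motion the external work equals the change in potential energy: W_ext = qΔV = q(V_B − V_A).
At A: distances to the source charges are 2.38 m, 1.16 m; V_A = Σ kqᵢ/rᵢ = 8.36×10⁴ V.
At B: distances to the source charges are 1.29 m, 0.0770 m; V_B = Σ kqᵢ/rᵢ = 9.17×10⁵ V.
ΔV = V_B − V_A = 8.33×10⁵ V.
W_ext = qΔV = (4.58×10⁻⁶ C)(8.33×10⁵ V) = 3.81 J.

3.81 J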